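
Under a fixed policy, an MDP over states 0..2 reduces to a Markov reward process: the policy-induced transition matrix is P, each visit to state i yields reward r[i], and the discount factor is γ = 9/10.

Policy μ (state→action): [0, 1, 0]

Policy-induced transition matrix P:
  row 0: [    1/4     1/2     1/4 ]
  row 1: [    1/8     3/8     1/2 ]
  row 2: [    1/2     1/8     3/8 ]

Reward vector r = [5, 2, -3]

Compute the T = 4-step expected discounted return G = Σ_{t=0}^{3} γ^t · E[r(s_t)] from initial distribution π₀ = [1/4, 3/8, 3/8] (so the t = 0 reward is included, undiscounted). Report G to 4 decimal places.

G = 3.3173

t=0: π = [0.2500, 0.3750, 0.3750], E[r] = 0.8750, γ^t·E[r] = 0.875000, running G = 0.875000
t=1: π = [0.2969, 0.3125, 0.3906], E[r] = 0.9375, γ^t·E[r] = 0.843750, running G = 1.718750
t=2: π = [0.3086, 0.3145, 0.3770], E[r] = 1.0410, γ^t·E[r] = 0.843223, running G = 2.561973
t=3: π = [0.3049, 0.3193, 0.3757], E[r] = 1.0361, γ^t·E[r] = 0.755341, running G = 3.317313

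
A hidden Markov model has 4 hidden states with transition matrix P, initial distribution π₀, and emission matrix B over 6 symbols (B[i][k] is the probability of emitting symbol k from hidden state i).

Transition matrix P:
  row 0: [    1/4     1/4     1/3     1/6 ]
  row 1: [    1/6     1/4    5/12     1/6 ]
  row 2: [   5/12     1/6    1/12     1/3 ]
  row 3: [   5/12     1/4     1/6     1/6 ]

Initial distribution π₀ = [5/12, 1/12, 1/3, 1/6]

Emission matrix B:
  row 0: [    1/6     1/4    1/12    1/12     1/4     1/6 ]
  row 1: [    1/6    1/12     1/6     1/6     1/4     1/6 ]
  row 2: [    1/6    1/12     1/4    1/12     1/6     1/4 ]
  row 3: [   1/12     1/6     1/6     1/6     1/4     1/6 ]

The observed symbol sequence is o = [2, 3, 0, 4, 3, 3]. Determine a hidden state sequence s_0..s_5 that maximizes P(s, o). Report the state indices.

t=0: δ = [3.472e-02, 1.389e-02, 8.333e-02, 2.778e-02]  (obs o_0=2)
t=1: δ = [2.894e-03, 2.315e-03, 9.645e-04, 4.630e-03]  ψ = [2, 2, 0, 2]  (obs o_1=3)
t=2: δ = [3.215e-04, 1.929e-04, 1.608e-04, 6.430e-05]  ψ = [3, 3, 0, 3]  (obs o_2=0)
t=3: δ = [2.009e-05, 2.009e-05, 1.786e-05, 1.340e-05]  ψ = [0, 0, 0, 0]  (obs o_3=4)
t=4: δ = [6.202e-07, 8.372e-07, 6.977e-07, 9.923e-07]  ψ = [2, 0, 1, 2]  (obs o_4=3)
t=5: δ = [3.445e-08, 4.135e-08, 2.907e-08, 3.876e-08]  ψ = [3, 3, 1, 2]  (obs o_5=3)
backtrack: best end state = 1; path = [2, 3, 0, 2, 3, 1]

path = [2, 3, 0, 2, 3, 1]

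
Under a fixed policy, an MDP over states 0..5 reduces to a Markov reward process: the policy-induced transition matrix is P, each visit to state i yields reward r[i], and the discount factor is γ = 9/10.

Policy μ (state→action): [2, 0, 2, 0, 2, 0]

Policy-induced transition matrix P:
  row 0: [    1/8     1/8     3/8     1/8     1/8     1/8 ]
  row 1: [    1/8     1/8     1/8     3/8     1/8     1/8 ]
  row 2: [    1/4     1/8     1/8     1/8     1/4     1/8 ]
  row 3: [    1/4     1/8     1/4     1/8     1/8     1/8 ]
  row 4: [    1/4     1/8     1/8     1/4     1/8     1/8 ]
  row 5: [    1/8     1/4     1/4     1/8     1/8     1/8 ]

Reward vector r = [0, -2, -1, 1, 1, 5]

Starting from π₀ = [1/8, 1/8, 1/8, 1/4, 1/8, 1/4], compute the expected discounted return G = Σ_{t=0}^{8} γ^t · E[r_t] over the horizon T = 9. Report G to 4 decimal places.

G = 3.5768

t=0: π = [0.1250, 0.1250, 0.1250, 0.2500, 0.1250, 0.2500], E[r] = 1.2500, γ^t·E[r] = 1.250000, running G = 1.250000
t=1: π = [0.1875, 0.1563, 0.2188, 0.1719, 0.1406, 0.1250], E[r] = 0.4063, γ^t·E[r] = 0.365625, running G = 1.615625
t=2: π = [0.1914, 0.1406, 0.2090, 0.1816, 0.1523, 0.1250], E[r] = 0.4688, γ^t·E[r] = 0.379688, running G = 1.995313
t=3: π = [0.1929, 0.1406, 0.2112, 0.1792, 0.1511, 0.1250], E[r] = 0.4629, γ^t·E[r] = 0.337447, running G = 2.332760
t=4: π = [0.1927, 0.1406, 0.2112, 0.1790, 0.1514, 0.1250], E[r] = 0.4630, γ^t·E[r] = 0.303743, running G = 2.636502
t=5: π = [0.1927, 0.1406, 0.2112, 0.1791, 0.1514, 0.1250], E[r] = 0.4631, γ^t·E[r] = 0.273431, running G = 2.909934
t=6: π = [0.1927, 0.1406, 0.2112, 0.1791, 0.1514, 0.1250], E[r] = 0.4630, γ^t·E[r] = 0.246079, running G = 3.156013
t=7: π = [0.1927, 0.1406, 0.2112, 0.1791, 0.1514, 0.1250], E[r] = 0.4630, γ^t·E[r] = 0.221472, running G = 3.377485
t=8: π = [0.1927, 0.1406, 0.2112, 0.1791, 0.1514, 0.1250], E[r] = 0.4630, γ^t·E[r] = 0.199325, running G = 3.576809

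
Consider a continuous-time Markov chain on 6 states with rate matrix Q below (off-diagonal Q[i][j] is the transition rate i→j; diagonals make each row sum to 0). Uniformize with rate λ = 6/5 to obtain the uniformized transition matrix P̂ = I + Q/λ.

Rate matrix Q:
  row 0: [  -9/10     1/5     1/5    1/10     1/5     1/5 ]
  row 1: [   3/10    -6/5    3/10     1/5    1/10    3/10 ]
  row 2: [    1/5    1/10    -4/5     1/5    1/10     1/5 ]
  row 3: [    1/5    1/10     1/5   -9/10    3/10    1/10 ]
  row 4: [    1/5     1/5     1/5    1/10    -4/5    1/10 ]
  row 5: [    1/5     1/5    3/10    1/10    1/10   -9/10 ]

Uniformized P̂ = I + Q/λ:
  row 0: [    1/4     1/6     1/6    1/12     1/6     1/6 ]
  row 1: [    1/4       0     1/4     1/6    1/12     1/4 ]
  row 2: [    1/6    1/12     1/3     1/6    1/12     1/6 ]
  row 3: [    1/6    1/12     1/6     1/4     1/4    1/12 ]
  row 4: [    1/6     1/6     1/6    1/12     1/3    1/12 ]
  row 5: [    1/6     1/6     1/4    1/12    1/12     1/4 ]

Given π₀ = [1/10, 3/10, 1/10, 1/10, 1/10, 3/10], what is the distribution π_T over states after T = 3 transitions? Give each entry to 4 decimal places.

t=0: π = [0.1000, 0.3000, 0.1000, 0.1000, 0.1000, 0.3000]
t=1: π = [0.2000, 0.1000, 0.2333, 0.1333, 0.1333, 0.2000]
t=2: π = [0.1917, 0.1194, 0.2306, 0.1333, 0.1556, 0.1694]
t=3: π = [0.1926, 0.1164, 0.2292, 0.1347, 0.1604, 0.1667]

π = [0.1926, 0.1164, 0.2292, 0.1347, 0.1604, 0.1667]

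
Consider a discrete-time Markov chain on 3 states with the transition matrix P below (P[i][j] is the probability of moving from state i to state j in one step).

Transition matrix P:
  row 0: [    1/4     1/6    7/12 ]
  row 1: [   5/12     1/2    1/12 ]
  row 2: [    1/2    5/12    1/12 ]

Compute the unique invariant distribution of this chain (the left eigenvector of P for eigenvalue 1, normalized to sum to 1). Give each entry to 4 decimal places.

Balance equations π_j = Σ_i π_i·P[i][j]:
  π_0 = 1/4·π_0 + 5/12·π_1 + 1/2·π_2
  π_1 = 1/6·π_0 + 1/2·π_1 + 5/12·π_2
  normalize: π_0 + π_1 + π_2 = 1
Solving the linear system gives exactly π = [61/162, 19/54, 22/81].

π = [0.3765, 0.3519, 0.2716]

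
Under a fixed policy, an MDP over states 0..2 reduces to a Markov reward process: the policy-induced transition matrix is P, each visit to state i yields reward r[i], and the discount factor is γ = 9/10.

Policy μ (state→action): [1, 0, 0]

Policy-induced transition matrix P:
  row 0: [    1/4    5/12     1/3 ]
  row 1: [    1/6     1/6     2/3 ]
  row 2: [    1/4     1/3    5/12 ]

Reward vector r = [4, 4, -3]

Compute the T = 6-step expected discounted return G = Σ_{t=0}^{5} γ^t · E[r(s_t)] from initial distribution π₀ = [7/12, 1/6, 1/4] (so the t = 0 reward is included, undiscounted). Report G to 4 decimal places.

G = 5.1191

t=0: π = [0.5833, 0.1667, 0.2500], E[r] = 2.2500, γ^t·E[r] = 2.250000, running G = 2.250000
t=1: π = [0.2361, 0.3542, 0.4097], E[r] = 1.1319, γ^t·E[r] = 1.018750, running G = 3.268750
t=2: π = [0.2205, 0.2940, 0.4855], E[r] = 0.6013, γ^t·E[r] = 0.487031, running G = 3.755781
t=3: π = [0.2255, 0.3027, 0.4718], E[r] = 0.6975, γ^t·E[r] = 0.508465, running G = 4.264246
t=4: π = [0.2248, 0.3017, 0.4736], E[r] = 0.6851, γ^t·E[r] = 0.449516, running G = 4.713762
t=5: π = [0.2249, 0.3018, 0.4734], E[r] = 0.6865, γ^t·E[r] = 0.405385, running G = 5.119147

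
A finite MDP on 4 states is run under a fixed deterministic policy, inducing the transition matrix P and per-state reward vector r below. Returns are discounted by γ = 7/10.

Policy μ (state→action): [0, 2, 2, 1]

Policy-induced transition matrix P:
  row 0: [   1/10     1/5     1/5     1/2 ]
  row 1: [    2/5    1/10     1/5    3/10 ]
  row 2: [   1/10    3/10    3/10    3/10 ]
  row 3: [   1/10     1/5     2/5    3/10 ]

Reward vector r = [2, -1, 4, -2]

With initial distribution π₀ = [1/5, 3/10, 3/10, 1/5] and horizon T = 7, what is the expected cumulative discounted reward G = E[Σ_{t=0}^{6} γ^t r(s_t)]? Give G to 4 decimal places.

t=0: π = [0.2000, 0.3000, 0.3000, 0.2000], E[r] = 0.9000, γ^t·E[r] = 0.900000, running G = 0.900000
t=1: π = [0.1900, 0.2000, 0.2700, 0.3400], E[r] = 0.5800, γ^t·E[r] = 0.406000, running G = 1.306000
t=2: π = [0.1600, 0.2070, 0.2950, 0.3380], E[r] = 0.6170, γ^t·E[r] = 0.302330, running G = 1.608330
t=3: π = [0.1621, 0.2088, 0.2971, 0.3320], E[r] = 0.6398, γ^t·E[r] = 0.219451, running G = 1.827781
t=4: π = [0.1626, 0.2088, 0.2961, 0.3324], E[r] = 0.6361, γ^t·E[r] = 0.152716, running G = 1.980497
t=5: π = [0.1626, 0.2087, 0.2961, 0.3325], E[r] = 0.6359, γ^t·E[r] = 0.106875, running G = 2.087372
t=6: π = [0.1626, 0.2087, 0.2961, 0.3325], E[r] = 0.6359, γ^t·E[r] = 0.074813, running G = 2.162185

G = 2.1622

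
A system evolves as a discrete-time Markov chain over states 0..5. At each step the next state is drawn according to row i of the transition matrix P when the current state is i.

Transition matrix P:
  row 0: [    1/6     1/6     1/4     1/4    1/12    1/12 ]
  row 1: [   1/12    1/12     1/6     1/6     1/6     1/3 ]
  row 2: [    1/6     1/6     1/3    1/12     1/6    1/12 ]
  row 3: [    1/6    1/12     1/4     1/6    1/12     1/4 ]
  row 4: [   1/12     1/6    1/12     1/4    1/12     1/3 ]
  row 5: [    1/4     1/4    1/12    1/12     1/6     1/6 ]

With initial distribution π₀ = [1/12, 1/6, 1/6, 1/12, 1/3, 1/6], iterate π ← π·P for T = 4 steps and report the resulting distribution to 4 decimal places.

t=0: π = [0.0833, 0.1667, 0.1667, 0.0833, 0.3333, 0.1667]
t=1: π = [0.1389, 0.1597, 0.1667, 0.1736, 0.1250, 0.2361]
t=2: π = [0.1626, 0.1586, 0.1904, 0.1551, 0.1302, 0.2031]
t=3: π = [0.1595, 0.1575, 0.1971, 0.1583, 0.1293, 0.1983]
t=4: π = [0.1593, 0.1569, 0.1987, 0.1578, 0.1294, 0.1979]

π = [0.1593, 0.1569, 0.1987, 0.1578, 0.1294, 0.1979]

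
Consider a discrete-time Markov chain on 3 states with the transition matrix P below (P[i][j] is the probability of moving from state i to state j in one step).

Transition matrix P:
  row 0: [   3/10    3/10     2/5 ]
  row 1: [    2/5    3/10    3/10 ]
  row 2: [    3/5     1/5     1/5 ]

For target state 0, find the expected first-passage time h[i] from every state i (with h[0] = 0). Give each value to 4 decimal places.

First-step conditioning: h[0] = 0; for i ≠ 0, h[i] = 1 + Σ_k P[i][k]·h[k].
  h[1] = 1 + 3/10·h[1] + 3/10·h[2]
  h[2] = 1 + 1/5·h[1] + 1/5·h[2]
Solving the 2×2 linear system over states ≠ 0 gives exactly h = [0, 11/5, 9/5] (h[0] = 0 is the target).

h = [0.0000, 2.2000, 1.8000]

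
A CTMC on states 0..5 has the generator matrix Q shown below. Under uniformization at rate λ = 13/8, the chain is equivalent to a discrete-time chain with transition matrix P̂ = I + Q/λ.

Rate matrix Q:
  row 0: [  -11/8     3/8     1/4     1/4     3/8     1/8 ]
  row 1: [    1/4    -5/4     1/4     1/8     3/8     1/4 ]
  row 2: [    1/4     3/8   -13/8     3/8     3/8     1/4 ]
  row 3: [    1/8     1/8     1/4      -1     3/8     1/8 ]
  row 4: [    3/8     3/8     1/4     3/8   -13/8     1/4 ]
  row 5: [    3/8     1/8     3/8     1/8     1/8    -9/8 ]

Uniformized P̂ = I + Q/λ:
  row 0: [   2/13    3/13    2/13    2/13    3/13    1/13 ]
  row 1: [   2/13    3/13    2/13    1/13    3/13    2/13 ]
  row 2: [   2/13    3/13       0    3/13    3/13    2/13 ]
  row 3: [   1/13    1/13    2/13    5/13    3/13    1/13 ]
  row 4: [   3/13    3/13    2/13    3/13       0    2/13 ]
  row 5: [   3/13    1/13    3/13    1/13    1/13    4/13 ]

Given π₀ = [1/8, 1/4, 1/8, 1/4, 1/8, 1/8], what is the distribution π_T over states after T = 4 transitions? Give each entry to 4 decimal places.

t=0: π = [0.1250, 0.2500, 0.1250, 0.2500, 0.1250, 0.1250]
t=1: π = [0.1538, 0.1731, 0.1442, 0.2019, 0.1827, 0.1442]
t=2: π = [0.1635, 0.1775, 0.1428, 0.2012, 0.1664, 0.1487]
t=3: π = [0.1626, 0.1769, 0.1433, 0.1990, 0.1695, 0.1487]
t=4: π = [0.1630, 0.1773, 0.1432, 0.1988, 0.1688, 0.1489]

π = [0.1630, 0.1773, 0.1432, 0.1988, 0.1688, 0.1489]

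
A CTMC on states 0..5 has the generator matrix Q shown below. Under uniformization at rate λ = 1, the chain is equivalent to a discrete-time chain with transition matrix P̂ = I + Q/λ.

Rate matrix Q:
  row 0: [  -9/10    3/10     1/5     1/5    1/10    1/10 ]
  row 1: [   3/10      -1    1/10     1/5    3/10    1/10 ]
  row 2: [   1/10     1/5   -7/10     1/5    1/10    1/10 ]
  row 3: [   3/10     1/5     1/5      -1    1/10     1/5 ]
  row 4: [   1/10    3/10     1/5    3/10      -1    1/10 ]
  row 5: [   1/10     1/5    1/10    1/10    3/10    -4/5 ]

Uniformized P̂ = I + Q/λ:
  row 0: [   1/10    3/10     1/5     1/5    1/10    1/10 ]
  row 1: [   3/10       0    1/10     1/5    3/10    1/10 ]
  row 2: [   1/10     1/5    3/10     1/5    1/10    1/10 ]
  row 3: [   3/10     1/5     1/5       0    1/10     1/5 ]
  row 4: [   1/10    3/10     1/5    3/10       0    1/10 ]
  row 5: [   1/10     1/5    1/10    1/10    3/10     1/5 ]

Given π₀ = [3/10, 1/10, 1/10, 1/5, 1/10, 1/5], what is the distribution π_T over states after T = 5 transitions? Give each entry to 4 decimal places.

π = [0.1722, 0.1938, 0.1863, 0.1684, 0.1495, 0.1298]

t=0: π = [0.3000, 0.1000, 0.1000, 0.2000, 0.1000, 0.2000]
t=1: π = [0.1600, 0.2200, 0.1800, 0.1500, 0.1500, 0.1400]
t=2: π = [0.1740, 0.1870, 0.1820, 0.1710, 0.1570, 0.1290]
t=3: π = [0.1716, 0.1957, 0.1866, 0.1686, 0.1475, 0.1300]
t=4: π = [0.1729, 0.1928, 0.1861, 0.1680, 0.1504, 0.1299]
t=5: π = [0.1722, 0.1938, 0.1863, 0.1684, 0.1495, 0.1298]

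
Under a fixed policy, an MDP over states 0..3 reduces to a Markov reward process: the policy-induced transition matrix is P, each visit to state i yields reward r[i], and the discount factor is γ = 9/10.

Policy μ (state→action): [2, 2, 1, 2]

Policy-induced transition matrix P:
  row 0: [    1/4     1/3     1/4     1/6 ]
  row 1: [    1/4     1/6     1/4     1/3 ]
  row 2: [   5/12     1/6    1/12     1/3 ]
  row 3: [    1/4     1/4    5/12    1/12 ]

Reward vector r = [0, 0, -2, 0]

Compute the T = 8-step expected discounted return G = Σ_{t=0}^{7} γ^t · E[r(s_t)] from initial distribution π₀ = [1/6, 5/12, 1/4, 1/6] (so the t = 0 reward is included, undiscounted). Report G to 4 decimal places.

t=0: π = [0.1667, 0.4167, 0.2500, 0.1667], E[r] = -0.5000, γ^t·E[r] = -0.500000, running G = -0.500000
t=1: π = [0.2917, 0.2083, 0.2361, 0.2639], E[r] = -0.4722, γ^t·E[r] = -0.425000, running G = -0.925000
t=2: π = [0.2894, 0.2373, 0.2546, 0.2188], E[r] = -0.5093, γ^t·E[r] = -0.412500, running G = -1.337500
t=3: π = [0.2924, 0.2331, 0.2440, 0.2304], E[r] = -0.4880, γ^t·E[r] = -0.355781, running G = -1.693281
t=4: π = [0.2907, 0.2346, 0.2477, 0.2270], E[r] = -0.4955, γ^t·E[r] = -0.325076, running G = -2.018357
t=5: π = [0.2913, 0.2340, 0.2465, 0.2281], E[r] = -0.4931, γ^t·E[r] = -0.291162, running G = -2.309519
t=6: π = [0.2911, 0.2342, 0.2469, 0.2277], E[r] = -0.4939, γ^t·E[r] = -0.262461, running G = -2.571980
t=7: π = [0.2912, 0.2342, 0.2468, 0.2279], E[r] = -0.4936, γ^t·E[r] = -0.236090, running G = -2.808070

G = -2.8081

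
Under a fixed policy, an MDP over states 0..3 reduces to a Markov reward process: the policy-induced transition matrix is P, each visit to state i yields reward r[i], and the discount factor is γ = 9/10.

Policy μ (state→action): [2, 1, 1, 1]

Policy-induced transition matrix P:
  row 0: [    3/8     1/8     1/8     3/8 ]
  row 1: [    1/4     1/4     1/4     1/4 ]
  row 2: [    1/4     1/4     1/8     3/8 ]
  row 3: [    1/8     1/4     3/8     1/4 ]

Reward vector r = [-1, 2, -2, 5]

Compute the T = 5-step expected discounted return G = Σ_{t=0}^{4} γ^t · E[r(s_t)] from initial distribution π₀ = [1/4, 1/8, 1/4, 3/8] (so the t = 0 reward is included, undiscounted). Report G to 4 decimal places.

G = 5.3589

t=0: π = [0.2500, 0.1250, 0.2500, 0.3750], E[r] = 1.3750, γ^t·E[r] = 1.375000, running G = 1.375000
t=1: π = [0.2344, 0.2188, 0.2344, 0.3125], E[r] = 1.2969, γ^t·E[r] = 1.167188, running G = 2.542188
t=2: π = [0.2402, 0.2207, 0.2305, 0.3086], E[r] = 1.2832, γ^t·E[r] = 1.039395, running G = 3.581582
t=3: π = [0.2415, 0.2200, 0.2297, 0.3088], E[r] = 1.2832, γ^t·E[r] = 0.935455, running G = 4.517037
t=4: π = [0.2416, 0.2198, 0.2297, 0.3089], E[r] = 1.2831, γ^t·E[r] = 0.841870, running G = 5.358907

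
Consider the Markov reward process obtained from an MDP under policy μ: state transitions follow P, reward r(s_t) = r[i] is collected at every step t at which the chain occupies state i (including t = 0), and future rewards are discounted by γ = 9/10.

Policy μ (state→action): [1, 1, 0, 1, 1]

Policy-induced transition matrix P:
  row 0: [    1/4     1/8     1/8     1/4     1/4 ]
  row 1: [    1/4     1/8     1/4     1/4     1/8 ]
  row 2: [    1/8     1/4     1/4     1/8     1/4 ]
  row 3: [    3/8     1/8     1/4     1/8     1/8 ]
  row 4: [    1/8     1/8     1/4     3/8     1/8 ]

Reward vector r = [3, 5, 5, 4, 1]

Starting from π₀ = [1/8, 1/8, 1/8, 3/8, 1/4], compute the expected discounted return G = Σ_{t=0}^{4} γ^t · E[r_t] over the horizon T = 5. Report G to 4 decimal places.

t=0: π = [0.1250, 0.1250, 0.1250, 0.3750, 0.2500], E[r] = 3.3750, γ^t·E[r] = 3.375000, running G = 3.375000
t=1: π = [0.2500, 0.1406, 0.2344, 0.2188, 0.1563], E[r] = 3.6563, γ^t·E[r] = 3.290625, running G = 6.665625
t=2: π = [0.2285, 0.1543, 0.2188, 0.2129, 0.1855], E[r] = 3.5879, γ^t·E[r] = 2.906191, running G = 9.571816
t=3: π = [0.2261, 0.1523, 0.2214, 0.2192, 0.1809], E[r] = 3.6050, γ^t·E[r] = 2.628031, running G = 12.199847
t=4: π = [0.2271, 0.1527, 0.2217, 0.2175, 0.1809], E[r] = 3.6045, γ^t·E[r] = 2.364907, running G = 14.564754

G = 14.5648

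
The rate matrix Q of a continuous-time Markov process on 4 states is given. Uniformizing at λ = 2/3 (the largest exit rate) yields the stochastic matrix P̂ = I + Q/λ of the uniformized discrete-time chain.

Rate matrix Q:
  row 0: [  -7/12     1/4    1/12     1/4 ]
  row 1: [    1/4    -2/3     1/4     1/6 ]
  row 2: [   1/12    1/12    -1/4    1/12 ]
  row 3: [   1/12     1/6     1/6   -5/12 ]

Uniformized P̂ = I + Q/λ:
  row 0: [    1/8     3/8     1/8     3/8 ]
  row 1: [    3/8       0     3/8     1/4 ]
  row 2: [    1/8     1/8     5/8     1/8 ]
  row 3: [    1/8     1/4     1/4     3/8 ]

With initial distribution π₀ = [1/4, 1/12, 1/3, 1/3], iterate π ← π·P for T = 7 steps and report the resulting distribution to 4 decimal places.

t=0: π = [0.2500, 0.0833, 0.3333, 0.3333]
t=1: π = [0.1458, 0.2188, 0.3542, 0.2813]
t=2: π = [0.1797, 0.1693, 0.3919, 0.2591]
t=3: π = [0.1673, 0.1812, 0.3957, 0.2559]
t=4: π = [0.1703, 0.1762, 0.4001, 0.2534]
t=5: π = [0.1690, 0.1772, 0.4008, 0.2530]
t=6: π = [0.1693, 0.1767, 0.4013, 0.2527]
t=7: π = [0.1692, 0.1768, 0.4014, 0.2526]

π = [0.1692, 0.1768, 0.4014, 0.2526]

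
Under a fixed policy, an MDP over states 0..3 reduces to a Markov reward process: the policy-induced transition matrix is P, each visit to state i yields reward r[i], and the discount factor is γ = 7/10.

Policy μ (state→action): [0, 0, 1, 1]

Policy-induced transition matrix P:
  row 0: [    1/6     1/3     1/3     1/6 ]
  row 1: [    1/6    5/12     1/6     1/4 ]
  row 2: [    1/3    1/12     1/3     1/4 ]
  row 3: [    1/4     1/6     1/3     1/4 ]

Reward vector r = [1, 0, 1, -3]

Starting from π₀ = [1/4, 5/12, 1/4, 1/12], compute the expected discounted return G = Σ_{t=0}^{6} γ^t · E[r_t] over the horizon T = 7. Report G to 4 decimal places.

t=0: π = [0.2500, 0.4167, 0.2500, 0.0833], E[r] = 0.2500, γ^t·E[r] = 0.250000, running G = 0.250000
t=1: π = [0.2153, 0.2917, 0.2639, 0.2292], E[r] = -0.2083, γ^t·E[r] = -0.145833, running G = 0.104167
t=2: π = [0.2297, 0.2535, 0.2847, 0.2321], E[r] = -0.1817, γ^t·E[r] = -0.089039, running G = 0.015127
t=3: π = [0.2335, 0.2446, 0.2911, 0.2309], E[r] = -0.1680, γ^t·E[r] = -0.057630, running G = -0.042503
t=4: π = [0.2344, 0.2425, 0.2926, 0.2305], E[r] = -0.1646, γ^t·E[r] = -0.039532, running G = -0.082035
t=5: π = [0.2346, 0.2420, 0.2929, 0.2305], E[r] = -0.1638, γ^t·E[r] = -0.027535, running G = -0.109570
t=6: π = [0.2347, 0.2419, 0.2930, 0.2304], E[r] = -0.1636, γ^t·E[r] = -0.019252, running G = -0.128823

G = -0.1288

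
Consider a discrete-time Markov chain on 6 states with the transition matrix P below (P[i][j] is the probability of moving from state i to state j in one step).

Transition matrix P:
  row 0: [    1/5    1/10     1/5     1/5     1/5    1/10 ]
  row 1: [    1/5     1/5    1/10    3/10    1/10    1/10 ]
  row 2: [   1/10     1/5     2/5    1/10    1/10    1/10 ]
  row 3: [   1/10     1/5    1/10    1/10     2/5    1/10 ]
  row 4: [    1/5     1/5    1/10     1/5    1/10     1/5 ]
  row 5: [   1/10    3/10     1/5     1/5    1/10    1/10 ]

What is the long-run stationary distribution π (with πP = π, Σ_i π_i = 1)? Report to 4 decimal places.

π = [0.1519, 0.1965, 0.1813, 0.1832, 0.1701, 0.1170]

Balance equations π_j = Σ_i π_i·P[i][j]:
  π_0 = 1/5·π_0 + 1/5·π_1 + 1/10·π_2 + 1/10·π_3 + 1/5·π_4 + 1/10·π_5
  π_1 = 1/10·π_0 + 1/5·π_1 + 1/5·π_2 + 1/5·π_3 + 1/5·π_4 + 3/10·π_5
  π_2 = 1/5·π_0 + 1/10·π_1 + 2/5·π_2 + 1/10·π_3 + 1/10·π_4 + 1/5·π_5
  π_3 = 1/5·π_0 + 3/10·π_1 + 1/10·π_2 + 1/10·π_3 + 1/5·π_4 + 1/5·π_5
  π_4 = 1/5·π_0 + 1/10·π_1 + 1/10·π_2 + 2/5·π_3 + 1/10·π_4 + 1/10·π_5
  normalize: π_0 + π_1 + π_2 + π_3 + π_4 + π_5 = 1
Solving the linear system gives exactly π = [6582/43345, 8518/43345, 7857/43345, 7941/43345, 1475/8669, 5072/43345].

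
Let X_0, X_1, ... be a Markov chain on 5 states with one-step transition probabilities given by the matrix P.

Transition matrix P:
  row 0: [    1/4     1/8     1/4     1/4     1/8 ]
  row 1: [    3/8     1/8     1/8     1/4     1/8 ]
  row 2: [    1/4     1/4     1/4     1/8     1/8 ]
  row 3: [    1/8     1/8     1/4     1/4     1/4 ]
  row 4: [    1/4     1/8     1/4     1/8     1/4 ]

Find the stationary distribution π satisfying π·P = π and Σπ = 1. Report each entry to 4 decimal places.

π = [0.2443, 0.1538, 0.2308, 0.1997, 0.1714]

Balance equations π_j = Σ_i π_i·P[i][j]:
  π_0 = 1/4·π_0 + 3/8·π_1 + 1/4·π_2 + 1/8·π_3 + 1/4·π_4
  π_1 = 1/8·π_0 + 1/8·π_1 + 1/4·π_2 + 1/8·π_3 + 1/8·π_4
  π_2 = 1/4·π_0 + 1/8·π_1 + 1/4·π_2 + 1/4·π_3 + 1/4·π_4
  π_3 = 1/4·π_0 + 1/4·π_1 + 1/8·π_2 + 1/4·π_3 + 1/8·π_4
  normalize: π_0 + π_1 + π_2 + π_3 + π_4 = 1
Solving the linear system gives exactly π = [181/741, 2/13, 3/13, 148/741, 127/741].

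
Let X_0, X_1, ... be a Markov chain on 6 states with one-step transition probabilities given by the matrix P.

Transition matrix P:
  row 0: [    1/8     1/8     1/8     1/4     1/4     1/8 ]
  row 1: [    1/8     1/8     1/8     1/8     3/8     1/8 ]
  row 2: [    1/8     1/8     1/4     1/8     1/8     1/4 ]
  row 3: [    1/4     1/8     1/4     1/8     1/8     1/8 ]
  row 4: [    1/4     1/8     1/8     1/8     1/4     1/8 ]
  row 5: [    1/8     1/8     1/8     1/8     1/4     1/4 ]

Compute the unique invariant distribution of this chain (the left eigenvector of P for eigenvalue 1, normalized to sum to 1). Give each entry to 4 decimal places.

π = [0.1717, 0.1250, 0.1638, 0.1465, 0.2268, 0.1663]

Balance equations π_j = Σ_i π_i·P[i][j]:
  π_0 = 1/8·π_0 + 1/8·π_1 + 1/8·π_2 + 1/4·π_3 + 1/4·π_4 + 1/8·π_5
  π_1 = 1/8·π_0 + 1/8·π_1 + 1/8·π_2 + 1/8·π_3 + 1/8·π_4 + 1/8·π_5
  π_2 = 1/8·π_0 + 1/8·π_1 + 1/4·π_2 + 1/4·π_3 + 1/8·π_4 + 1/8·π_5
  π_3 = 1/4·π_0 + 1/8·π_1 + 1/8·π_2 + 1/8·π_3 + 1/8·π_4 + 1/8·π_5
  π_4 = 1/4·π_0 + 3/8·π_1 + 1/8·π_2 + 1/8·π_3 + 1/4·π_4 + 1/4·π_5
  normalize: π_0 + π_1 + π_2 + π_3 + π_4 + π_5 = 1
Solving the linear system gives exactly π = [607/3536, 1/8, 4633/28288, 4143/28288, 6417/28288, 4703/28288].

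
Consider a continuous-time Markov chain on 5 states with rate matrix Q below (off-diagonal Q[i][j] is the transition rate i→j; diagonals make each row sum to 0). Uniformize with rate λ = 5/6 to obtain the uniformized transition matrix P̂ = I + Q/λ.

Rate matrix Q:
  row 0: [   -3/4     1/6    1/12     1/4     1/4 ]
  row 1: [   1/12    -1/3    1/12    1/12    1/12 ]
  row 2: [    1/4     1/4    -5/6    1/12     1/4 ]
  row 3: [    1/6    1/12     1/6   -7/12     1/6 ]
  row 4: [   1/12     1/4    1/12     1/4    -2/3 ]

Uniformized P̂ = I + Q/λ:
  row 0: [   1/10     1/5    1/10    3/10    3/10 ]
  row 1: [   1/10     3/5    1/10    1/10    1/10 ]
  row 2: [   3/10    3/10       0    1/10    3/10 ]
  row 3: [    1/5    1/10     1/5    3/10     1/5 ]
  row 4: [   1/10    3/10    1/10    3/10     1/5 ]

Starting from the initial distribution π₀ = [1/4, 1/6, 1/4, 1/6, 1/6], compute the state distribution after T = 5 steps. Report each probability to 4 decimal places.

π = [0.1430, 0.3472, 0.1100, 0.2090, 0.1909]

t=0: π = [0.2500, 0.1667, 0.2500, 0.1667, 0.1667]
t=1: π = [0.1667, 0.2917, 0.0917, 0.2167, 0.2333]
t=2: π = [0.1400, 0.3275, 0.1125, 0.2233, 0.1967]
t=3: π = [0.1448, 0.3396, 0.1111, 0.2120, 0.1925]
t=4: π = [0.1434, 0.3450, 0.1101, 0.2099, 0.1916]
t=5: π = [0.1430, 0.3472, 0.1100, 0.2090, 0.1909]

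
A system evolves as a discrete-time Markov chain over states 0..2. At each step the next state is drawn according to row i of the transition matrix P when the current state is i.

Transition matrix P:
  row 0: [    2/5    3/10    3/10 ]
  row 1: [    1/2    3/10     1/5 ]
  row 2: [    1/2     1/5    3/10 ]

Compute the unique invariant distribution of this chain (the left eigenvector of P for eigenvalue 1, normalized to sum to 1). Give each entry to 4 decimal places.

π = [0.4545, 0.2727, 0.2727]

Balance equations π_j = Σ_i π_i·P[i][j]:
  π_0 = 2/5·π_0 + 1/2·π_1 + 1/2·π_2
  π_1 = 3/10·π_0 + 3/10·π_1 + 1/5·π_2
  normalize: π_0 + π_1 + π_2 = 1
Solving the linear system gives exactly π = [5/11, 3/11, 3/11].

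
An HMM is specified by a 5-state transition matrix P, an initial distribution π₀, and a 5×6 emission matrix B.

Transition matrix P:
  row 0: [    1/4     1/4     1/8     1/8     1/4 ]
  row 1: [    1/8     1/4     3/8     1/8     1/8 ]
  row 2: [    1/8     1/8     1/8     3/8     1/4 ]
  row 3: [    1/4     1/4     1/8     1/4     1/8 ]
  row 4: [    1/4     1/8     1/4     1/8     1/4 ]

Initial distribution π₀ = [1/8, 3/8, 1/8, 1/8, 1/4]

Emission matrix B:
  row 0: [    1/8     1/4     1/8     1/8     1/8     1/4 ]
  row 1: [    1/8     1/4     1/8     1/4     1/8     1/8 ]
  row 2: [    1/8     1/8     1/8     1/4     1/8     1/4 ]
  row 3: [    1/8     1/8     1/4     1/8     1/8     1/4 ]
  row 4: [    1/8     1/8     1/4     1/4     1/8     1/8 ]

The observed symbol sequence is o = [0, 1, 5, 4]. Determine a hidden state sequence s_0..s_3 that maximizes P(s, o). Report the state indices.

path = [1, 1, 2, 3]

t=0: δ = [1.562e-02, 4.688e-02, 1.562e-02, 1.562e-02, 3.125e-02]  (obs o_0=0)
t=1: δ = [1.953e-03, 2.930e-03, 2.197e-03, 7.324e-04, 9.766e-04]  ψ = [4, 1, 1, 1, 4]  (obs o_1=1)
t=2: δ = [1.221e-04, 9.155e-05, 2.747e-04, 2.060e-04, 6.866e-05]  ψ = [0, 1, 1, 2, 2]  (obs o_2=5)
t=3: δ = [6.437e-06, 6.437e-06, 4.292e-06, 1.287e-05, 8.583e-06]  ψ = [3, 3, 1, 2, 2]  (obs o_3=4)
backtrack: best end state = 3; path = [1, 1, 2, 3]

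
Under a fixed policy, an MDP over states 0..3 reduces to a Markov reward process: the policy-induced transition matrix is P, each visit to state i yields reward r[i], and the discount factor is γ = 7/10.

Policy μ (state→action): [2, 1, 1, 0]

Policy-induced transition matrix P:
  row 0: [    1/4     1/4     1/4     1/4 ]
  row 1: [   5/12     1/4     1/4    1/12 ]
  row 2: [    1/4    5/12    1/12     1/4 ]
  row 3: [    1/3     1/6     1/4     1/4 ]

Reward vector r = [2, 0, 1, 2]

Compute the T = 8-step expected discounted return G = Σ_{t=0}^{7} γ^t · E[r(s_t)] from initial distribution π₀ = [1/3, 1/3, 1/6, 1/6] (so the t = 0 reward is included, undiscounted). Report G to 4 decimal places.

t=0: π = [0.3333, 0.3333, 0.1667, 0.1667], E[r] = 1.1667, γ^t·E[r] = 1.166667, running G = 1.166667
t=1: π = [0.3194, 0.2639, 0.2222, 0.1944], E[r] = 1.2500, γ^t·E[r] = 0.875000, running G = 2.041667
t=2: π = [0.3102, 0.2708, 0.2130, 0.2060], E[r] = 1.2454, γ^t·E[r] = 0.610231, running G = 2.651898
t=3: π = [0.3123, 0.2683, 0.2145, 0.2049], E[r] = 1.2488, γ^t·E[r] = 0.428353, running G = 3.080251
t=4: π = [0.3118, 0.2687, 0.2142, 0.2053], E[r] = 1.2484, γ^t·E[r] = 0.299739, running G = 3.379990
t=5: π = [0.3119, 0.2686, 0.2143, 0.2052], E[r] = 1.2485, γ^t·E[r] = 0.209836, running G = 3.589826
t=6: π = [0.3119, 0.2686, 0.2143, 0.2052], E[r] = 1.2485, γ^t·E[r] = 0.146883, running G = 3.736710
t=7: π = [0.3119, 0.2686, 0.2143, 0.2052], E[r] = 1.2485, γ^t·E[r] = 0.102819, running G = 3.839528

G = 3.8395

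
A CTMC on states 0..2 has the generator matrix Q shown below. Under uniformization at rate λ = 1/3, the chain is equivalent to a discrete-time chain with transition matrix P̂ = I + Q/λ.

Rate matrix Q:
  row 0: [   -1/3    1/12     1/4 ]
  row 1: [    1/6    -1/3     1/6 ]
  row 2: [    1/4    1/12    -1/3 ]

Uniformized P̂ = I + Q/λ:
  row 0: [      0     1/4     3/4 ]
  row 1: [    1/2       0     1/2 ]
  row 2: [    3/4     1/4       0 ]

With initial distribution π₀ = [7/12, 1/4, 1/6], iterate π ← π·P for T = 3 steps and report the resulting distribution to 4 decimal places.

π = [0.3125, 0.1992, 0.4883]

t=0: π = [0.5833, 0.2500, 0.1667]
t=1: π = [0.2500, 0.1875, 0.5625]
t=2: π = [0.5156, 0.2031, 0.2813]
t=3: π = [0.3125, 0.1992, 0.4883]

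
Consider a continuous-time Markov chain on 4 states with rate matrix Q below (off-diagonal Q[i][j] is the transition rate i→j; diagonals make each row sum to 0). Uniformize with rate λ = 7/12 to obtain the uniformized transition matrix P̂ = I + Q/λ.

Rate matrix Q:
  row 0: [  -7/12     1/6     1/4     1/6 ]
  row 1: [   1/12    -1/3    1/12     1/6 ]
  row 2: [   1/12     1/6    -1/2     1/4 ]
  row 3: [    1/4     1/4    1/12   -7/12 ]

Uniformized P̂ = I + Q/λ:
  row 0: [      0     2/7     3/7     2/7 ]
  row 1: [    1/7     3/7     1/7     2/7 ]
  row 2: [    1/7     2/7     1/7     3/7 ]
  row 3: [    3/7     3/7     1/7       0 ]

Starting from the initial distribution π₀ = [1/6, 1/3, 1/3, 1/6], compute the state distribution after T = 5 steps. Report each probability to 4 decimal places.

t=0: π = [0.1667, 0.3333, 0.3333, 0.1667]
t=1: π = [0.1667, 0.3571, 0.1905, 0.2857]
t=2: π = [0.2007, 0.3776, 0.1905, 0.2313]
t=3: π = [0.1803, 0.3727, 0.2002, 0.2468]
t=4: π = [0.1876, 0.3742, 0.1944, 0.2438]
t=5: π = [0.1857, 0.3740, 0.1965, 0.2438]

π = [0.1857, 0.3740, 0.1965, 0.2438]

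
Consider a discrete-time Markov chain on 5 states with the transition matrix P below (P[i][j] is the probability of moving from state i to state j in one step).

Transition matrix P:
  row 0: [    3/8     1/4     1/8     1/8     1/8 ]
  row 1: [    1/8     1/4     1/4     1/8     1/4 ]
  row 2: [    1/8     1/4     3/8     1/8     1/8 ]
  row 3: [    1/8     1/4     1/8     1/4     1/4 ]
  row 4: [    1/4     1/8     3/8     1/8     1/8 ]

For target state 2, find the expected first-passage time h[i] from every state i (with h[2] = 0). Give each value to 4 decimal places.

First-step conditioning: h[2] = 0; for i ≠ 2, h[i] = 1 + Σ_k P[i][k]·h[k].
  h[0] = 1 + 3/8·h[0] + 1/4·h[1] + 1/8·h[3] + 1/8·h[4]
  h[1] = 1 + 1/8·h[0] + 1/4·h[1] + 1/8·h[3] + 1/4·h[4]
  h[3] = 1 + 1/8·h[0] + 1/4·h[1] + 1/4·h[3] + 1/4·h[4]
  h[4] = 1 + 1/4·h[0] + 1/8·h[1] + 1/8·h[3] + 1/8·h[4]
Solving the 4×4 linear system over states ≠ 2 gives exactly h = [56/11, 56/13, 0, 64/13, 560/143] (h[2] = 0 is the target).

h = [5.0909, 4.3077, 0.0000, 4.9231, 3.9161]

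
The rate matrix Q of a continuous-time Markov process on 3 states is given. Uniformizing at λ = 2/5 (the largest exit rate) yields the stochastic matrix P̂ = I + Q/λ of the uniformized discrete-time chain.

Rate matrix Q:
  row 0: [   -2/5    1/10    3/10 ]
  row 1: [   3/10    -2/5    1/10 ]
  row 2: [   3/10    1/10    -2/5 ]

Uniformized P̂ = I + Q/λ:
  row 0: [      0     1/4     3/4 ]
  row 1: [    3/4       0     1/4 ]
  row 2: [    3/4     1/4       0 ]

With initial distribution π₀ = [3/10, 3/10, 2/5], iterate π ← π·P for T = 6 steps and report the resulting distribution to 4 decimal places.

π = [0.4057, 0.2000, 0.3943]

t=0: π = [0.3000, 0.3000, 0.4000]
t=1: π = [0.5250, 0.1750, 0.3000]
t=2: π = [0.3563, 0.2063, 0.4375]
t=3: π = [0.4828, 0.1984, 0.3188]
t=4: π = [0.3879, 0.2004, 0.4117]
t=5: π = [0.4591, 0.1999, 0.3410]
t=6: π = [0.4057, 0.2000, 0.3943]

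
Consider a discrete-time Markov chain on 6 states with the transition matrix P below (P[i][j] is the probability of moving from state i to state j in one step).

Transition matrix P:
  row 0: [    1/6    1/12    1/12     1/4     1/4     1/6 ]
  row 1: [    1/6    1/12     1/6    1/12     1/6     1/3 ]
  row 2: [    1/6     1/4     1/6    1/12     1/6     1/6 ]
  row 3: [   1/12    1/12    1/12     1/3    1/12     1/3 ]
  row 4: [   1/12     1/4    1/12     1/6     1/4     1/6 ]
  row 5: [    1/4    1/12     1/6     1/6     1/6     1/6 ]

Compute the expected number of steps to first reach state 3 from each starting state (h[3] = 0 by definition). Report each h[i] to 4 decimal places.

h = [5.7740, 6.8676, 6.9623, 0.0000, 6.4374, 6.2989]

First-step conditioning: h[3] = 0; for i ≠ 3, h[i] = 1 + Σ_k P[i][k]·h[k].
  h[0] = 1 + 1/6·h[0] + 1/12·h[1] + 1/12·h[2] + 1/4·h[4] + 1/6·h[5]
  h[1] = 1 + 1/6·h[0] + 1/12·h[1] + 1/6·h[2] + 1/6·h[4] + 1/3·h[5]
  h[2] = 1 + 1/6·h[0] + 1/4·h[1] + 1/6·h[2] + 1/6·h[4] + 1/6·h[5]
  h[4] = 1 + 1/12·h[0] + 1/4·h[1] + 1/12·h[2] + 1/4·h[4] + 1/6·h[5]
  h[5] = 1 + 1/4·h[0] + 1/12·h[1] + 1/6·h[2] + 1/6·h[4] + 1/6·h[5]
Solving the 5×5 linear system over states ≠ 3 gives exactly h = [4752/823, 5652/823, 5730/823, 0, 5298/823, 5184/823] (h[3] = 0 is the target).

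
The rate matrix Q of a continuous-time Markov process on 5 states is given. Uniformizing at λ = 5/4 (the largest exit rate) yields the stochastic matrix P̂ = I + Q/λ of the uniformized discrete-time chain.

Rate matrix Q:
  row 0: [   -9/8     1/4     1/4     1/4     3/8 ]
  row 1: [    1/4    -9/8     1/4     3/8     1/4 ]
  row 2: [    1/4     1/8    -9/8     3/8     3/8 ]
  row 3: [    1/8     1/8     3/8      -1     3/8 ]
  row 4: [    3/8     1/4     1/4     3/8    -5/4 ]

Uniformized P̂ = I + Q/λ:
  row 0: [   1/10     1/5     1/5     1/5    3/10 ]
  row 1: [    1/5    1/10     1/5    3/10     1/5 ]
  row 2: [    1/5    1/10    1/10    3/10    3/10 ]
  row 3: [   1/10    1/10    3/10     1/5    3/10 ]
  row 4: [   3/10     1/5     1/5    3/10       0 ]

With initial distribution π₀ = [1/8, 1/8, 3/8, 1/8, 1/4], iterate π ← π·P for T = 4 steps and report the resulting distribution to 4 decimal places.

t=0: π = [0.1250, 0.1250, 0.3750, 0.1250, 0.2500]
t=1: π = [0.2000, 0.1375, 0.1750, 0.2750, 0.2125]
t=2: π = [0.1738, 0.1413, 0.2100, 0.2525, 0.2225]
t=3: π = [0.1796, 0.1396, 0.2043, 0.2574, 0.2191]
t=4: π = [0.1782, 0.1399, 0.2053, 0.2563, 0.2203]

π = [0.1782, 0.1399, 0.2053, 0.2563, 0.2203]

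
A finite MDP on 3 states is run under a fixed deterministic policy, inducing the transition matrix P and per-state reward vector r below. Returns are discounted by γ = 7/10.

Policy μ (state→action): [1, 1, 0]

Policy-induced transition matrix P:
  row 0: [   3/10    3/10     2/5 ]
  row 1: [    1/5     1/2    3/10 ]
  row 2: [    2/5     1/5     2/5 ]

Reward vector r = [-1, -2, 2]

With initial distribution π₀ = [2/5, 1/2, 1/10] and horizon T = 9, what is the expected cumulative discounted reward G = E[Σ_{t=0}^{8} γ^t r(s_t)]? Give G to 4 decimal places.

t=0: π = [0.4000, 0.5000, 0.1000], E[r] = -1.2000, γ^t·E[r] = -1.200000, running G = -1.200000
t=1: π = [0.2600, 0.3900, 0.3500], E[r] = -0.3400, γ^t·E[r] = -0.238000, running G = -1.438000
t=2: π = [0.2960, 0.3430, 0.3610], E[r] = -0.2600, γ^t·E[r] = -0.127400, running G = -1.565400
t=3: π = [0.3018, 0.3325, 0.3657], E[r] = -0.2354, γ^t·E[r] = -0.080742, running G = -1.646142
t=4: π = [0.3033, 0.3299, 0.3668], E[r] = -0.2297, γ^t·E[r] = -0.055146, running G = -1.701288
t=5: π = [0.3037, 0.3293, 0.3670], E[r] = -0.2283, γ^t·E[r] = -0.038369, running G = -1.739657
t=6: π = [0.3038, 0.3292, 0.3671], E[r] = -0.2280, γ^t·E[r] = -0.026819, running G = -1.766476
t=7: π = [0.3038, 0.3291, 0.3671], E[r] = -0.2279, γ^t·E[r] = -0.018766, running G = -1.785242
t=8: π = [0.3038, 0.3291, 0.3671], E[r] = -0.2279, γ^t·E[r] = -0.013135, running G = -1.798377

G = -1.7984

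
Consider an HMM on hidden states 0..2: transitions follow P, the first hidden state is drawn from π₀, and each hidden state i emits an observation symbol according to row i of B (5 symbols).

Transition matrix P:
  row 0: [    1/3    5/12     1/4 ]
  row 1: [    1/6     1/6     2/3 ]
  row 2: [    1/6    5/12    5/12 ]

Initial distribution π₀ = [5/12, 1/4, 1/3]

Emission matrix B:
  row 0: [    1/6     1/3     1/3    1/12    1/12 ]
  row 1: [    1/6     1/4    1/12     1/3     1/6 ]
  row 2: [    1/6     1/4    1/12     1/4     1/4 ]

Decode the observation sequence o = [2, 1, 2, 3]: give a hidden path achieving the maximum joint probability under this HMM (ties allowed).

t=0: δ = [1.389e-01, 2.083e-02, 2.778e-02]  (obs o_0=2)
t=1: δ = [1.543e-02, 1.447e-02, 8.681e-03]  ψ = [0, 0, 0]  (obs o_1=1)
t=2: δ = [1.715e-03, 5.358e-04, 8.038e-04]  ψ = [0, 0, 1]  (obs o_2=2)
t=3: δ = [4.763e-05, 2.381e-04, 1.072e-04]  ψ = [0, 0, 0]  (obs o_3=3)
backtrack: best end state = 1; path = [0, 0, 0, 1]

path = [0, 0, 0, 1]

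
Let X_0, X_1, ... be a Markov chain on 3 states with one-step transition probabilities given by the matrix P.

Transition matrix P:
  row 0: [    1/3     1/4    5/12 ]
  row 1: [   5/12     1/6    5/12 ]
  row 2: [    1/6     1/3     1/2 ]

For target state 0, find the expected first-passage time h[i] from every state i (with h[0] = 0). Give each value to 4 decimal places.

First-step conditioning: h[0] = 0; for i ≠ 0, h[i] = 1 + Σ_k P[i][k]·h[k].
  h[1] = 1 + 1/6·h[1] + 5/12·h[2]
  h[2] = 1 + 1/3·h[1] + 1/2·h[2]
Solving the 2×2 linear system over states ≠ 0 gives exactly h = [0, 33/10, 21/5] (h[0] = 0 is the target).

h = [0.0000, 3.3000, 4.2000]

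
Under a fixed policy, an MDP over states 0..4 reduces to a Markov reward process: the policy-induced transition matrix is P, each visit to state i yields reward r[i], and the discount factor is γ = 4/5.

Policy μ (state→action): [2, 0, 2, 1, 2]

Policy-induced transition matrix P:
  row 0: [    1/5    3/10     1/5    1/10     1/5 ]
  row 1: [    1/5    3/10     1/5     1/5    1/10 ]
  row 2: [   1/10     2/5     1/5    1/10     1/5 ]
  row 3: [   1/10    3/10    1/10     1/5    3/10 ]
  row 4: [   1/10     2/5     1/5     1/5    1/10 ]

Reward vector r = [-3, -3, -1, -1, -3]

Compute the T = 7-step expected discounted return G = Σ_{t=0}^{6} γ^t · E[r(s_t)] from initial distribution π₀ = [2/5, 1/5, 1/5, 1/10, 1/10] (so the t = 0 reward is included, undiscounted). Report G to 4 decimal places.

G = -9.2187

t=0: π = [0.4000, 0.2000, 0.2000, 0.1000, 0.1000], E[r] = -2.4000, γ^t·E[r] = -2.400000, running G = -2.400000
t=1: π = [0.1600, 0.3300, 0.1900, 0.1400, 0.1800], E[r] = -2.3400, γ^t·E[r] = -1.872000, running G = -4.272000
t=2: π = [0.1490, 0.3370, 0.1860, 0.1650, 0.1630], E[r] = -2.2980, γ^t·E[r] = -1.470720, running G = -5.742720
t=3: π = [0.1486, 0.3349, 0.1835, 0.1665, 0.1665], E[r] = -2.3000, γ^t·E[r] = -1.177600, running G = -6.920320
t=4: π = [0.1484, 0.3350, 0.1834, 0.1668, 0.1665], E[r] = -2.2997, γ^t·E[r] = -0.941965, running G = -7.862285
t=5: π = [0.1483, 0.3350, 0.1833, 0.1668, 0.1665], E[r] = -2.2997, γ^t·E[r] = -0.753565, running G = -8.615850
t=6: π = [0.1483, 0.3350, 0.1833, 0.1668, 0.1665], E[r] = -2.2997, γ^t·E[r] = -0.602852, running G = -9.218702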